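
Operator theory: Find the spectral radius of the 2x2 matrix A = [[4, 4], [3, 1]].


For a 2x2 matrix, eigenvalues satisfy lambda^2 - (trace)*lambda + det = 0
trace = 4 + 1 = 5
det = 4*1 - 4*3 = -8
discriminant = 5^2 - 4*(-8) = 57
spectral radius = max |eigenvalue| = 6.2749

6.2749


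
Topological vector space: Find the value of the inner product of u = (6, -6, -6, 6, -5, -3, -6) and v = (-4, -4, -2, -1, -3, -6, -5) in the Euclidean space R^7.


Computing the standard inner product <u, v> = sum u_i * v_i
= 6*-4 + -6*-4 + -6*-2 + 6*-1 + -5*-3 + -3*-6 + -6*-5
= -24 + 24 + 12 + -6 + 15 + 18 + 30
= 69

69


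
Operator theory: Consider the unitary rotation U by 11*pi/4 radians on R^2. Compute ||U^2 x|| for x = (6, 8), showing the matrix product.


U is a rotation by theta = 11*pi/4
U^2 = rotation by 2*theta = 22*pi/4 = 6*pi/4 (mod 2*pi)
cos(6*pi/4) = 0.0000, sin(6*pi/4) = -1.0000
U^2 x = (0.0000 * 6 - -1.0000 * 8, -1.0000 * 6 + 0.0000 * 8)
= (8.0000, -6.0000)
||U^2 x|| = sqrt(8.0000^2 + (-6.0000)^2) = sqrt(100.0000) = 10.0000

10.0000


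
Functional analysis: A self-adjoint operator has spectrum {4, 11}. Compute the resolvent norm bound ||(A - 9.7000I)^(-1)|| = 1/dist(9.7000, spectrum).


dist(9.7000, {4, 11}) = min(|9.7000 - 4|, |9.7000 - 11|)
= min(5.7000, 1.3000) = 1.3000
Resolvent bound = 1/1.3000 = 0.7692

0.7692


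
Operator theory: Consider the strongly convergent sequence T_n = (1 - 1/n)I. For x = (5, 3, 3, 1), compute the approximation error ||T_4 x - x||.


T_4 x - x = (1 - 1/4)x - x = -x/4
||x|| = sqrt(44) = 6.6332
||T_4 x - x|| = ||x||/4 = 6.6332/4 = 1.6583

1.6583


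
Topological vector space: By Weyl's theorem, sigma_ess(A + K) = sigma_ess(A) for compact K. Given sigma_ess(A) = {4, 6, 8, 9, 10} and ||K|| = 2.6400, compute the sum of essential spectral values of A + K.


By Weyl's theorem, the essential spectrum is invariant under compact perturbations.
sigma_ess(A + K) = sigma_ess(A) = {4, 6, 8, 9, 10}
Sum = 4 + 6 + 8 + 9 + 10 = 37

37


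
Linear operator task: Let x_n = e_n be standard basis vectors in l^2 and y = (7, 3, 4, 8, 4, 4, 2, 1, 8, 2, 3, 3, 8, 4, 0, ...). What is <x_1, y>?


x_1 = e_1 is the standard basis vector with 1 in position 1.
<x_1, y> = y_1 = 7
As n -> infinity, <x_n, y> -> 0, confirming weak convergence of (x_n) to 0.

7


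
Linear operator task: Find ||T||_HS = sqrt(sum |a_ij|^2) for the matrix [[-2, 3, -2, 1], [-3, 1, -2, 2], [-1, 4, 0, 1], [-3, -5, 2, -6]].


The Hilbert-Schmidt norm is sqrt(sum of squares of all entries).
Sum of squares = (-2)^2 + 3^2 + (-2)^2 + 1^2 + (-3)^2 + 1^2 + (-2)^2 + 2^2 + (-1)^2 + 4^2 + 0^2 + 1^2 + (-3)^2 + (-5)^2 + 2^2 + (-6)^2
= 4 + 9 + 4 + 1 + 9 + 1 + 4 + 4 + 1 + 16 + 0 + 1 + 9 + 25 + 4 + 36 = 128
||T||_HS = sqrt(128) = 11.3137

11.3137


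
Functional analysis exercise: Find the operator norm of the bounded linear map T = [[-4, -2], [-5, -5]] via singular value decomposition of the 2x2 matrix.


A^T A = [[41, 33], [33, 29]]
trace(A^T A) = 70, det(A^T A) = 100
discriminant = 70^2 - 4*100 = 4500
Largest eigenvalue of A^T A = (trace + sqrt(disc))/2 = 68.5410
||T|| = sqrt(68.5410) = 8.2790

8.2790


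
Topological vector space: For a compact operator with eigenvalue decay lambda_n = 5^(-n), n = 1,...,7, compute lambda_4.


The eigenvalue formula gives lambda_4 = 1/5^4
= 1/625
= 0.0016

0.0016


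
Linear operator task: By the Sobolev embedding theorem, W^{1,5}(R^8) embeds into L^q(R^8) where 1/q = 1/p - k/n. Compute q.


Using the Sobolev embedding formula: 1/q = 1/p - k/n
1/q = 1/5 - 1/8 = 3/40
q = 1/(3/40) = 40/3 = 13.3333

13.3333


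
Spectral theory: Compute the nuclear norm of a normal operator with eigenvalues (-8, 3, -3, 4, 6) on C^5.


For a normal operator, singular values equal |eigenvalues|.
Trace norm = sum |lambda_i| = 8 + 3 + 3 + 4 + 6
= 24

24


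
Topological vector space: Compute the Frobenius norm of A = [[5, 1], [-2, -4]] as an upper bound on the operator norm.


||A||_F^2 = sum a_ij^2
= 5^2 + 1^2 + (-2)^2 + (-4)^2
= 25 + 1 + 4 + 16 = 46
||A||_F = sqrt(46) = 6.7823

6.7823


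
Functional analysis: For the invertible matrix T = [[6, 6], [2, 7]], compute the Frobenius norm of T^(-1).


det(T) = 6*7 - 6*2 = 30
T^(-1) = (1/30) * [[7, -6], [-2, 6]] = [[0.2333, -0.2000], [-0.0667, 0.2000]]
||T^(-1)||_F^2 = 0.2333^2 + (-0.2000)^2 + (-0.0667)^2 + 0.2000^2 = 0.1389
||T^(-1)||_F = sqrt(0.1389) = 0.3727

0.3727


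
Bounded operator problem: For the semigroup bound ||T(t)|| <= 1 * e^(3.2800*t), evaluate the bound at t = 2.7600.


||T(2.7600)|| <= 1 * exp(3.2800 * 2.7600)
= 1 * exp(9.0528)
= 1 * 8542.4233
= 8542.4233

8542.4233


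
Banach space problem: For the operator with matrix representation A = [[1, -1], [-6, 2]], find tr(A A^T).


trace(A * A^T) = sum of squares of all entries
= 1^2 + (-1)^2 + (-6)^2 + 2^2
= 1 + 1 + 36 + 4
= 42

42


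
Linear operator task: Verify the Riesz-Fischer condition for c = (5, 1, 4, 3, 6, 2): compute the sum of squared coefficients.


sum |c_n|^2 = 5^2 + 1^2 + 4^2 + 3^2 + 6^2 + 2^2
= 25 + 1 + 16 + 9 + 36 + 4
= 91

91


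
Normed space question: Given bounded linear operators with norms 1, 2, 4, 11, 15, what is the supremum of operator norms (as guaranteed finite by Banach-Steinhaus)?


By the Uniform Boundedness Principle, the supremum of norms is finite.
sup_k ||T_k|| = max(1, 2, 4, 11, 15) = 15

15


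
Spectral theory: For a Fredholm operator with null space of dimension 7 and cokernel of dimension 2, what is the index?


The Fredholm index is defined as ind(T) = dim(ker T) - dim(coker T)
= 7 - 2
= 5

5


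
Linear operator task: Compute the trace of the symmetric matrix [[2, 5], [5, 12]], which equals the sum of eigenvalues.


For a self-adjoint (symmetric) matrix, the eigenvalues are real.
The sum of eigenvalues equals the trace of the matrix.
trace = 2 + 12 = 14

14


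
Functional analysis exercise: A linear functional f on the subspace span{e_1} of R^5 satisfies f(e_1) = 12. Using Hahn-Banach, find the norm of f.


The norm of f is given by ||f|| = sup_{||x||=1} |f(x)|.
On span{e_1}, ||e_1|| = 1, so ||f|| = |f(e_1)| / ||e_1||
= |12| / 1 = 12.0000

12.0000


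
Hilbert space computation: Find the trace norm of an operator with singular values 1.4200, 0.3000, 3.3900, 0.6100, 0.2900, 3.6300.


The nuclear norm is the sum of all singular values.
||T||_1 = 1.4200 + 0.3000 + 3.3900 + 0.6100 + 0.2900 + 3.6300
= 9.6400

9.6400


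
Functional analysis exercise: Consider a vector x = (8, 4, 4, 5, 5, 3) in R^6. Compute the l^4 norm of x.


The l^4 norm = (sum |x_i|^4)^(1/4)
Sum of 4th powers = 4096 + 256 + 256 + 625 + 625 + 81 = 5939
||x||_4 = (5939)^(1/4) = 8.7787

8.7787


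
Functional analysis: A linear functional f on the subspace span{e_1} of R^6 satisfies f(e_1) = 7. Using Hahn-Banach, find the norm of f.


The norm of f is given by ||f|| = sup_{||x||=1} |f(x)|.
On span{e_1}, ||e_1|| = 1, so ||f|| = |f(e_1)| / ||e_1||
= |7| / 1 = 7.0000

7.0000


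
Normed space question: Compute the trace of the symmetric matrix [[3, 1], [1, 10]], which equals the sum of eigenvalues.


For a self-adjoint (symmetric) matrix, the eigenvalues are real.
The sum of eigenvalues equals the trace of the matrix.
trace = 3 + 10 = 13

13


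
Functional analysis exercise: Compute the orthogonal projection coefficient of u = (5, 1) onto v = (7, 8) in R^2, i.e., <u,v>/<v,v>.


Computing <u,v> = 5*7 + 1*8 = 43
Computing <v,v> = 7^2 + 8^2 = 113
Projection coefficient = 43/113 = 0.3805

0.3805


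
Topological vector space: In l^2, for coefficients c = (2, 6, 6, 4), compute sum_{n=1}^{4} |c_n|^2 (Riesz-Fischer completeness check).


sum |c_n|^2 = 2^2 + 6^2 + 6^2 + 4^2
= 4 + 36 + 36 + 16
= 92

92


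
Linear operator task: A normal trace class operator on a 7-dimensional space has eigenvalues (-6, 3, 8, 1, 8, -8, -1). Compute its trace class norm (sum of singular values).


For a normal operator, singular values equal |eigenvalues|.
Trace norm = sum |lambda_i| = 6 + 3 + 8 + 1 + 8 + 8 + 1
= 35

35


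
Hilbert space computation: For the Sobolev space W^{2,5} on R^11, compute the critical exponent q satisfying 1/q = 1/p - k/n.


Using the Sobolev embedding formula: 1/q = 1/p - k/n
1/q = 1/5 - 2/11 = 1/55
q = 1/(1/55) = 55

55.0000


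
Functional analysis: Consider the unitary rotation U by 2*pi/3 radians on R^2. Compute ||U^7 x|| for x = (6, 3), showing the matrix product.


U is a rotation by theta = 2*pi/3
U^7 = rotation by 7*theta = 14*pi/3 = 2*pi/3 (mod 2*pi)
cos(2*pi/3) = -0.5000, sin(2*pi/3) = 0.8660
U^7 x = (-0.5000 * 6 - 0.8660 * 3, 0.8660 * 6 + -0.5000 * 3)
= (-5.5981, 3.6962)
||U^7 x|| = sqrt((-5.5981)^2 + 3.6962^2) = sqrt(45.0000) = 6.7082

6.7082


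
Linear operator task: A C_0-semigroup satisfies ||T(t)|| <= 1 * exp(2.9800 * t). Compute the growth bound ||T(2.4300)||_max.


||T(2.4300)|| <= 1 * exp(2.9800 * 2.4300)
= 1 * exp(7.2414)
= 1 * 1396.0471
= 1396.0471

1396.0471


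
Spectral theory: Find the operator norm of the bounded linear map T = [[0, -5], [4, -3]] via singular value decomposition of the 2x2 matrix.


A^T A = [[16, -12], [-12, 34]]
trace(A^T A) = 50, det(A^T A) = 400
discriminant = 50^2 - 4*400 = 900
Largest eigenvalue of A^T A = (trace + sqrt(disc))/2 = 40.0000
||T|| = sqrt(40.0000) = 6.3246

6.3246


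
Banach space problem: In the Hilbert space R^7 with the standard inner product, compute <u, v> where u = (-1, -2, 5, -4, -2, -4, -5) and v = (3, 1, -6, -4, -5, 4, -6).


Computing the standard inner product <u, v> = sum u_i * v_i
= -1*3 + -2*1 + 5*-6 + -4*-4 + -2*-5 + -4*4 + -5*-6
= -3 + -2 + -30 + 16 + 10 + -16 + 30
= 5

5


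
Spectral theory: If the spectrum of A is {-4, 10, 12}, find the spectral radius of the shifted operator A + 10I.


Spectrum of A + 10I = {6, 20, 22}
Spectral radius = max |lambda| over the shifted spectrum
= max(6, 20, 22) = 22

22


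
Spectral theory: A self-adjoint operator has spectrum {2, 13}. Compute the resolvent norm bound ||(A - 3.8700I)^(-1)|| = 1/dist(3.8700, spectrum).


dist(3.8700, {2, 13}) = min(|3.8700 - 2|, |3.8700 - 13|)
= min(1.8700, 9.1300) = 1.8700
Resolvent bound = 1/1.8700 = 0.5348

0.5348


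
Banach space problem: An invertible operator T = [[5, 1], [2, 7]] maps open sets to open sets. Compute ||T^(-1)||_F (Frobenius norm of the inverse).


det(T) = 5*7 - 1*2 = 33
T^(-1) = (1/33) * [[7, -1], [-2, 5]] = [[0.2121, -0.0303], [-0.0606, 0.1515]]
||T^(-1)||_F^2 = 0.2121^2 + (-0.0303)^2 + (-0.0606)^2 + 0.1515^2 = 0.0725
||T^(-1)||_F = sqrt(0.0725) = 0.2693

0.2693


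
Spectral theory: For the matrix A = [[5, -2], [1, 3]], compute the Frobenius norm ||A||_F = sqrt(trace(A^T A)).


||A||_F^2 = sum a_ij^2
= 5^2 + (-2)^2 + 1^2 + 3^2
= 25 + 4 + 1 + 9 = 39
||A||_F = sqrt(39) = 6.2450

6.2450


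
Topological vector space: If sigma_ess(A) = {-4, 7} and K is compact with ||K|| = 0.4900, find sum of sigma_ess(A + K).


By Weyl's theorem, the essential spectrum is invariant under compact perturbations.
sigma_ess(A + K) = sigma_ess(A) = {-4, 7}
Sum = -4 + 7 = 3

3


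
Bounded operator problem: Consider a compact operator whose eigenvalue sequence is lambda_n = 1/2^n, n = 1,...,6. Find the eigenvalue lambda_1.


The eigenvalue formula gives lambda_1 = 1/2^1
= 1/2
= 0.5000

0.5000


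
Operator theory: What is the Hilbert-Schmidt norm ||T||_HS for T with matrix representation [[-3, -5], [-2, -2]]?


The Hilbert-Schmidt norm is sqrt(sum of squares of all entries).
Sum of squares = (-3)^2 + (-5)^2 + (-2)^2 + (-2)^2
= 9 + 25 + 4 + 4 = 42
||T||_HS = sqrt(42) = 6.4807

6.4807


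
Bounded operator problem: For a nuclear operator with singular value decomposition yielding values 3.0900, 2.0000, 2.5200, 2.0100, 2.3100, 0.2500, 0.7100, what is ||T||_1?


The nuclear norm is the sum of all singular values.
||T||_1 = 3.0900 + 2.0000 + 2.5200 + 2.0100 + 2.3100 + 0.2500 + 0.7100
= 12.8900

12.8900


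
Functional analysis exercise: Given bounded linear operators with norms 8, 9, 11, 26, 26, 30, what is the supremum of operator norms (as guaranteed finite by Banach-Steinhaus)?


By the Uniform Boundedness Principle, the supremum of norms is finite.
sup_k ||T_k|| = max(8, 9, 11, 26, 26, 30) = 30

30


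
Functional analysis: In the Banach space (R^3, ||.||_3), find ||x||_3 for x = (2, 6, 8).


The l^3 norm = (sum |x_i|^3)^(1/3)
Sum of 3th powers = 8 + 216 + 512 = 736
||x||_3 = (736)^(1/3) = 9.0287

9.0287


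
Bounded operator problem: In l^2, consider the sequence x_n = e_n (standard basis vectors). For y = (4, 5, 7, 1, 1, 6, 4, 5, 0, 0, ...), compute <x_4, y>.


x_4 = e_4 is the standard basis vector with 1 in position 4.
<x_4, y> = y_4 = 1
As n -> infinity, <x_n, y> -> 0, confirming weak convergence of (x_n) to 0.

1


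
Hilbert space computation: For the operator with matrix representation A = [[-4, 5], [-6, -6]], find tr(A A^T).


trace(A * A^T) = sum of squares of all entries
= (-4)^2 + 5^2 + (-6)^2 + (-6)^2
= 16 + 25 + 36 + 36
= 113

113


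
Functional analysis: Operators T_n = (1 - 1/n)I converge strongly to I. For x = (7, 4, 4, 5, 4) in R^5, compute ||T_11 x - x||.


T_11 x - x = (1 - 1/11)x - x = -x/11
||x|| = sqrt(122) = 11.0454
||T_11 x - x|| = ||x||/11 = 11.0454/11 = 1.0041

1.0041


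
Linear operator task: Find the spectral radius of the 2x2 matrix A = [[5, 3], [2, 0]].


For a 2x2 matrix, eigenvalues satisfy lambda^2 - (trace)*lambda + det = 0
trace = 5 + 0 = 5
det = 5*0 - 3*2 = -6
discriminant = 5^2 - 4*(-6) = 49
spectral radius = max |eigenvalue| = 6.0000

6.0000


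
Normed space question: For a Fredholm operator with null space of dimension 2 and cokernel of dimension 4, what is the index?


The Fredholm index is defined as ind(T) = dim(ker T) - dim(coker T)
= 2 - 4
= -2

-2


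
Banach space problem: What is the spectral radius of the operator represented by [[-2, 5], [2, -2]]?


For a 2x2 matrix, eigenvalues satisfy lambda^2 - (trace)*lambda + det = 0
trace = -2 + -2 = -4
det = -2*-2 - 5*2 = -6
discriminant = (-4)^2 - 4*(-6) = 40
spectral radius = max |eigenvalue| = 5.1623

5.1623


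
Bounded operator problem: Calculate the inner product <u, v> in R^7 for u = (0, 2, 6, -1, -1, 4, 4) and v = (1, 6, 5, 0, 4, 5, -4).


Computing the standard inner product <u, v> = sum u_i * v_i
= 0*1 + 2*6 + 6*5 + -1*0 + -1*4 + 4*5 + 4*-4
= 0 + 12 + 30 + 0 + -4 + 20 + -16
= 42

42


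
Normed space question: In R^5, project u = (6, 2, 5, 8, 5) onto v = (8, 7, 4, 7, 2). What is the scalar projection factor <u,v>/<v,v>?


Computing <u,v> = 6*8 + 2*7 + 5*4 + 8*7 + 5*2 = 148
Computing <v,v> = 8^2 + 7^2 + 4^2 + 7^2 + 2^2 = 182
Projection coefficient = 148/182 = 0.8132

0.8132


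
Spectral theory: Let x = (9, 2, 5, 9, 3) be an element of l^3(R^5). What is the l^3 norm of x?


The l^3 norm = (sum |x_i|^3)^(1/3)
Sum of 3th powers = 729 + 8 + 125 + 729 + 27 = 1618
||x||_3 = (1618)^(1/3) = 11.7398

11.7398


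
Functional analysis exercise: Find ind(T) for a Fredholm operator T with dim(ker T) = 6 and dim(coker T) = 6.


The Fredholm index is defined as ind(T) = dim(ker T) - dim(coker T)
= 6 - 6
= 0

0


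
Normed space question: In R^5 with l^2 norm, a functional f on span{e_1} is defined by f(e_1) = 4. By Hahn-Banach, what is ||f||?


The norm of f is given by ||f|| = sup_{||x||=1} |f(x)|.
On span{e_1}, ||e_1|| = 1, so ||f|| = |f(e_1)| / ||e_1||
= |4| / 1 = 4.0000

4.0000


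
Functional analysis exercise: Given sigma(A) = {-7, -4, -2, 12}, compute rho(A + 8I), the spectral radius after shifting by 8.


Spectrum of A + 8I = {1, 4, 6, 20}
Spectral radius = max |lambda| over the shifted spectrum
= max(1, 4, 6, 20) = 20

20


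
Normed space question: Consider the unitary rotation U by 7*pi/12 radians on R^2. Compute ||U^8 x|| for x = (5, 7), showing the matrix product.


U is a rotation by theta = 7*pi/12
U^8 = rotation by 8*theta = 56*pi/12 = 8*pi/12 (mod 2*pi)
cos(8*pi/12) = -0.5000, sin(8*pi/12) = 0.8660
U^8 x = (-0.5000 * 5 - 0.8660 * 7, 0.8660 * 5 + -0.5000 * 7)
= (-8.5622, 0.8301)
||U^8 x|| = sqrt((-8.5622)^2 + 0.8301^2) = sqrt(74.0000) = 8.6023

8.6023


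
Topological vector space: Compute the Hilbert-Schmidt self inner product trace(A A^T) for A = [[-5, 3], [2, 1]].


trace(A * A^T) = sum of squares of all entries
= (-5)^2 + 3^2 + 2^2 + 1^2
= 25 + 9 + 4 + 1
= 39

39


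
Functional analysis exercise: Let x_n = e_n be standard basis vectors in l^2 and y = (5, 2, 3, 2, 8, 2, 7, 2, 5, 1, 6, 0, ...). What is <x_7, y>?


x_7 = e_7 is the standard basis vector with 1 in position 7.
<x_7, y> = y_7 = 7
As n -> infinity, <x_n, y> -> 0, confirming weak convergence of (x_n) to 0.

7


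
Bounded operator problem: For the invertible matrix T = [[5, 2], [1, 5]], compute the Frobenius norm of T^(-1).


det(T) = 5*5 - 2*1 = 23
T^(-1) = (1/23) * [[5, -2], [-1, 5]] = [[0.2174, -0.0870], [-0.0435, 0.2174]]
||T^(-1)||_F^2 = 0.2174^2 + (-0.0870)^2 + (-0.0435)^2 + 0.2174^2 = 0.1040
||T^(-1)||_F = sqrt(0.1040) = 0.3224

0.3224


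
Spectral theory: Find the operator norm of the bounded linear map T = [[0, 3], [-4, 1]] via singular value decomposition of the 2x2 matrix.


A^T A = [[16, -4], [-4, 10]]
trace(A^T A) = 26, det(A^T A) = 144
discriminant = 26^2 - 4*144 = 100
Largest eigenvalue of A^T A = (trace + sqrt(disc))/2 = 18.0000
||T|| = sqrt(18.0000) = 4.2426

4.2426


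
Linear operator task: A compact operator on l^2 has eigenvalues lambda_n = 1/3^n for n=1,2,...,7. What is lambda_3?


The eigenvalue formula gives lambda_3 = 1/3^3
= 1/27
= 0.0370

0.0370


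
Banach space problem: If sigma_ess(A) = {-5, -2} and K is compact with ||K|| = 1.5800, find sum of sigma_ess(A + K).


By Weyl's theorem, the essential spectrum is invariant under compact perturbations.
sigma_ess(A + K) = sigma_ess(A) = {-5, -2}
Sum = -5 + -2 = -7

-7


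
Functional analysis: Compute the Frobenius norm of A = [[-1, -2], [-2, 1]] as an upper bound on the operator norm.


||A||_F^2 = sum a_ij^2
= (-1)^2 + (-2)^2 + (-2)^2 + 1^2
= 1 + 4 + 4 + 1 = 10
||A||_F = sqrt(10) = 3.1623

3.1623


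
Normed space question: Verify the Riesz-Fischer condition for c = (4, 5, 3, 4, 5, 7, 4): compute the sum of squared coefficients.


sum |c_n|^2 = 4^2 + 5^2 + 3^2 + 4^2 + 5^2 + 7^2 + 4^2
= 16 + 25 + 9 + 16 + 25 + 49 + 16
= 156

156


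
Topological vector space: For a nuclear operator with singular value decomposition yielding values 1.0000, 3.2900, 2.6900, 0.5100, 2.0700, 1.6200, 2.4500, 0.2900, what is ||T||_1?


The nuclear norm is the sum of all singular values.
||T||_1 = 1.0000 + 3.2900 + 2.6900 + 0.5100 + 2.0700 + 1.6200 + 2.4500 + 0.2900
= 13.9200

13.9200


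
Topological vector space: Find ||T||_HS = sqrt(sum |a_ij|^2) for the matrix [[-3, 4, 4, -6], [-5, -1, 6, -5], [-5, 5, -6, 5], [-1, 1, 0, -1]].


The Hilbert-Schmidt norm is sqrt(sum of squares of all entries).
Sum of squares = (-3)^2 + 4^2 + 4^2 + (-6)^2 + (-5)^2 + (-1)^2 + 6^2 + (-5)^2 + (-5)^2 + 5^2 + (-6)^2 + 5^2 + (-1)^2 + 1^2 + 0^2 + (-1)^2
= 9 + 16 + 16 + 36 + 25 + 1 + 36 + 25 + 25 + 25 + 36 + 25 + 1 + 1 + 0 + 1 = 278
||T||_HS = sqrt(278) = 16.6733

16.6733


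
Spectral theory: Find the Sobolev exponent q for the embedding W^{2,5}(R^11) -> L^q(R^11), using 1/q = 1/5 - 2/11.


Using the Sobolev embedding formula: 1/q = 1/p - k/n
1/q = 1/5 - 2/11 = 1/55
q = 1/(1/55) = 55

55.0000


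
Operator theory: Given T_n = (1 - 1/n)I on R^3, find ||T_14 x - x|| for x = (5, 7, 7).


T_14 x - x = (1 - 1/14)x - x = -x/14
||x|| = sqrt(123) = 11.0905
||T_14 x - x|| = ||x||/14 = 11.0905/14 = 0.7922

0.7922


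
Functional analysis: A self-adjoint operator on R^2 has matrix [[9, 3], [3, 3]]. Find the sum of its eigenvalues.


For a self-adjoint (symmetric) matrix, the eigenvalues are real.
The sum of eigenvalues equals the trace of the matrix.
trace = 9 + 3 = 12

12


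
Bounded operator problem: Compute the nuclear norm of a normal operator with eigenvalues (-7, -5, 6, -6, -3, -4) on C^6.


For a normal operator, singular values equal |eigenvalues|.
Trace norm = sum |lambda_i| = 7 + 5 + 6 + 6 + 3 + 4
= 31

31


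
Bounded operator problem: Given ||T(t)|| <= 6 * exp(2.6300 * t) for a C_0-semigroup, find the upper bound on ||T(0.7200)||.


||T(0.7200)|| <= 6 * exp(2.6300 * 0.7200)
= 6 * exp(1.8936)
= 6 * 6.6432
= 39.8594

39.8594


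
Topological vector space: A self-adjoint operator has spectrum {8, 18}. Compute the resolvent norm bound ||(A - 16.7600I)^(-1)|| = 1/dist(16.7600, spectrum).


dist(16.7600, {8, 18}) = min(|16.7600 - 8|, |16.7600 - 18|)
= min(8.7600, 1.2400) = 1.2400
Resolvent bound = 1/1.2400 = 0.8065

0.8065


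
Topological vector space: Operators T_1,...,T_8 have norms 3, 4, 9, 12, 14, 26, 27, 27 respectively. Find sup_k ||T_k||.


By the Uniform Boundedness Principle, the supremum of norms is finite.
sup_k ||T_k|| = max(3, 4, 9, 12, 14, 26, 27, 27) = 27

27


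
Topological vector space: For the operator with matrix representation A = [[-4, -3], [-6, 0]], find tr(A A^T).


trace(A * A^T) = sum of squares of all entries
= (-4)^2 + (-3)^2 + (-6)^2 + 0^2
= 16 + 9 + 36 + 0
= 61

61


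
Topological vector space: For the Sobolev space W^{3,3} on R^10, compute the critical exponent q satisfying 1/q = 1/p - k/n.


Using the Sobolev embedding formula: 1/q = 1/p - k/n
1/q = 1/3 - 3/10 = 1/30
q = 1/(1/30) = 30

30.0000


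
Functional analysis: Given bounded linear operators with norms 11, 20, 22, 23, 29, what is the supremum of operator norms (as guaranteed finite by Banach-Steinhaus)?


By the Uniform Boundedness Principle, the supremum of norms is finite.
sup_k ||T_k|| = max(11, 20, 22, 23, 29) = 29

29


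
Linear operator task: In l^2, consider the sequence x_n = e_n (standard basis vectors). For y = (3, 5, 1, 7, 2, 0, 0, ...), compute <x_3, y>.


x_3 = e_3 is the standard basis vector with 1 in position 3.
<x_3, y> = y_3 = 1
As n -> infinity, <x_n, y> -> 0, confirming weak convergence of (x_n) to 0.

1


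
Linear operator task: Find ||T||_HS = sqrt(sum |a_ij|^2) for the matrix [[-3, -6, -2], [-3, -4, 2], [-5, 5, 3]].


The Hilbert-Schmidt norm is sqrt(sum of squares of all entries).
Sum of squares = (-3)^2 + (-6)^2 + (-2)^2 + (-3)^2 + (-4)^2 + 2^2 + (-5)^2 + 5^2 + 3^2
= 9 + 36 + 4 + 9 + 16 + 4 + 25 + 25 + 9 = 137
||T||_HS = sqrt(137) = 11.7047

11.7047


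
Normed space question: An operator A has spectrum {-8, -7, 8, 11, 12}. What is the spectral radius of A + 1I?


Spectrum of A + 1I = {-7, -6, 9, 12, 13}
Spectral radius = max |lambda| over the shifted spectrum
= max(7, 6, 9, 12, 13) = 13

13


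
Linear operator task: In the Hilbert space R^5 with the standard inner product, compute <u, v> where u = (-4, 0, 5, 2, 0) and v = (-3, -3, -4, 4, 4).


Computing the standard inner product <u, v> = sum u_i * v_i
= -4*-3 + 0*-3 + 5*-4 + 2*4 + 0*4
= 12 + 0 + -20 + 8 + 0
= 0

0


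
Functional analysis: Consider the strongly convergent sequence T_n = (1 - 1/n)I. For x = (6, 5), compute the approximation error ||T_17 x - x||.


T_17 x - x = (1 - 1/17)x - x = -x/17
||x|| = sqrt(61) = 7.8102
||T_17 x - x|| = ||x||/17 = 7.8102/17 = 0.4594

0.4594


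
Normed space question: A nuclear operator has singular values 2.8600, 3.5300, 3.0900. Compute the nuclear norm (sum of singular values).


The nuclear norm is the sum of all singular values.
||T||_1 = 2.8600 + 3.5300 + 3.0900
= 9.4800

9.4800


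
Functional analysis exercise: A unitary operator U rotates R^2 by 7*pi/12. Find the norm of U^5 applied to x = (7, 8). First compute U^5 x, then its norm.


U is a rotation by theta = 7*pi/12
U^5 = rotation by 5*theta = 35*pi/12 = 11*pi/12 (mod 2*pi)
cos(11*pi/12) = -0.9659, sin(11*pi/12) = 0.2588
U^5 x = (-0.9659 * 7 - 0.2588 * 8, 0.2588 * 7 + -0.9659 * 8)
= (-8.8320, -5.9157)
||U^5 x|| = sqrt((-8.8320)^2 + (-5.9157)^2) = sqrt(113.0000) = 10.6301

10.6301


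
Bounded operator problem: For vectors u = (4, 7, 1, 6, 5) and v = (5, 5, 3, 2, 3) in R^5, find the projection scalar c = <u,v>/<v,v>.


Computing <u,v> = 4*5 + 7*5 + 1*3 + 6*2 + 5*3 = 85
Computing <v,v> = 5^2 + 5^2 + 3^2 + 2^2 + 3^2 = 72
Projection coefficient = 85/72 = 1.1806

1.1806


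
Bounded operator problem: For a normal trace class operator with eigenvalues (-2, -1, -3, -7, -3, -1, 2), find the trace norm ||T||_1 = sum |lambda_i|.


For a normal operator, singular values equal |eigenvalues|.
Trace norm = sum |lambda_i| = 2 + 1 + 3 + 7 + 3 + 1 + 2
= 19

19


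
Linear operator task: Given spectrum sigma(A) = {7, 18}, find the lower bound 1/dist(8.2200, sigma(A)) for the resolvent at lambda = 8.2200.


dist(8.2200, {7, 18}) = min(|8.2200 - 7|, |8.2200 - 18|)
= min(1.2200, 9.7800) = 1.2200
Resolvent bound = 1/1.2200 = 0.8197

0.8197


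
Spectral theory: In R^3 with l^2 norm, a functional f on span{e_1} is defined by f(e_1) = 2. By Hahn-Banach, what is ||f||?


The norm of f is given by ||f|| = sup_{||x||=1} |f(x)|.
On span{e_1}, ||e_1|| = 1, so ||f|| = |f(e_1)| / ||e_1||
= |2| / 1 = 2.0000

2.0000


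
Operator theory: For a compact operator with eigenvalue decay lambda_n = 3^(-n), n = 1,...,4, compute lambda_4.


The eigenvalue formula gives lambda_4 = 1/3^4
= 1/81
= 0.0123

0.0123


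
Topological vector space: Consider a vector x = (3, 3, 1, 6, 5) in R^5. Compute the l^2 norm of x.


The l^2 norm = (sum |x_i|^2)^(1/2)
Sum of 2th powers = 9 + 9 + 1 + 36 + 25 = 80
||x||_2 = (80)^(1/2) = 8.9443

8.9443


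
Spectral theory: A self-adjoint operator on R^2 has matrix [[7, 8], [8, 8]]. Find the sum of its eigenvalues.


For a self-adjoint (symmetric) matrix, the eigenvalues are real.
The sum of eigenvalues equals the trace of the matrix.
trace = 7 + 8 = 15

15


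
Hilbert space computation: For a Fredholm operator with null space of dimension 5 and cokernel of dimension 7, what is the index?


The Fredholm index is defined as ind(T) = dim(ker T) - dim(coker T)
= 5 - 7
= -2

-2


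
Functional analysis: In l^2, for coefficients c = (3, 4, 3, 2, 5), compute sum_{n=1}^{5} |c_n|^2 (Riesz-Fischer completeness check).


sum |c_n|^2 = 3^2 + 4^2 + 3^2 + 2^2 + 5^2
= 9 + 16 + 9 + 4 + 25
= 63

63


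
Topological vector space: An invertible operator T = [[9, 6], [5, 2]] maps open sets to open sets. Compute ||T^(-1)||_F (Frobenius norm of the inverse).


det(T) = 9*2 - 6*5 = -12
T^(-1) = (1/-12) * [[2, -6], [-5, 9]] = [[-0.1667, 0.5000], [0.4167, -0.7500]]
||T^(-1)||_F^2 = (-0.1667)^2 + 0.5000^2 + 0.4167^2 + (-0.7500)^2 = 1.0139
||T^(-1)||_F = sqrt(1.0139) = 1.0069

1.0069


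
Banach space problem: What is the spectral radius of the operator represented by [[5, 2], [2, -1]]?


For a 2x2 matrix, eigenvalues satisfy lambda^2 - (trace)*lambda + det = 0
trace = 5 + -1 = 4
det = 5*-1 - 2*2 = -9
discriminant = 4^2 - 4*(-9) = 52
spectral radius = max |eigenvalue| = 5.6056

5.6056


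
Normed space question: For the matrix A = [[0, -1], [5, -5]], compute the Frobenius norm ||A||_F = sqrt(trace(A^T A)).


||A||_F^2 = sum a_ij^2
= 0^2 + (-1)^2 + 5^2 + (-5)^2
= 0 + 1 + 25 + 25 = 51
||A||_F = sqrt(51) = 7.1414

7.1414


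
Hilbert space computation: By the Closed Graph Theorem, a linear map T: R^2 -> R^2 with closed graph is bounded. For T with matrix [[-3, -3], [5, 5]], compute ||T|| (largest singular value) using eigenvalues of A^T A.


A^T A = [[34, 34], [34, 34]]
trace(A^T A) = 68, det(A^T A) = 0
discriminant = 68^2 - 4*0 = 4624
Largest eigenvalue of A^T A = (trace + sqrt(disc))/2 = 68.0000
||T|| = sqrt(68.0000) = 8.2462

8.2462


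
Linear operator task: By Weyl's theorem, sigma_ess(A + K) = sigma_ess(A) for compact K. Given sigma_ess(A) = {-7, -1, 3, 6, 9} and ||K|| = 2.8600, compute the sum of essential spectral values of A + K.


By Weyl's theorem, the essential spectrum is invariant under compact perturbations.
sigma_ess(A + K) = sigma_ess(A) = {-7, -1, 3, 6, 9}
Sum = -7 + -1 + 3 + 6 + 9 = 10

10


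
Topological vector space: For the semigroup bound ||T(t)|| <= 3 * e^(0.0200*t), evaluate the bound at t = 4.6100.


||T(4.6100)|| <= 3 * exp(0.0200 * 4.6100)
= 3 * exp(0.0922)
= 3 * 1.0966
= 3.2898

3.2898


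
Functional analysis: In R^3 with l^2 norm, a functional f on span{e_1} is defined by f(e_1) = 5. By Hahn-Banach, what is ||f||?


The norm of f is given by ||f|| = sup_{||x||=1} |f(x)|.
On span{e_1}, ||e_1|| = 1, so ||f|| = |f(e_1)| / ||e_1||
= |5| / 1 = 5.0000

5.0000


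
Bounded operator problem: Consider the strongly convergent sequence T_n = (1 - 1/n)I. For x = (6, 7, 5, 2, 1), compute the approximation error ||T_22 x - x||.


T_22 x - x = (1 - 1/22)x - x = -x/22
||x|| = sqrt(115) = 10.7238
||T_22 x - x|| = ||x||/22 = 10.7238/22 = 0.4874

0.4874


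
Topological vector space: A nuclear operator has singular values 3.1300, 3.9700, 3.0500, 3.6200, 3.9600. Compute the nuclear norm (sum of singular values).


The nuclear norm is the sum of all singular values.
||T||_1 = 3.1300 + 3.9700 + 3.0500 + 3.6200 + 3.9600
= 17.7300

17.7300


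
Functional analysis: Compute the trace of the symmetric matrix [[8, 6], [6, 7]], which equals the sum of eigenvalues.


For a self-adjoint (symmetric) matrix, the eigenvalues are real.
The sum of eigenvalues equals the trace of the matrix.
trace = 8 + 7 = 15

15


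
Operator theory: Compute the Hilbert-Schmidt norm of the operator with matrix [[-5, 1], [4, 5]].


The Hilbert-Schmidt norm is sqrt(sum of squares of all entries).
Sum of squares = (-5)^2 + 1^2 + 4^2 + 5^2
= 25 + 1 + 16 + 25 = 67
||T||_HS = sqrt(67) = 8.1854

8.1854


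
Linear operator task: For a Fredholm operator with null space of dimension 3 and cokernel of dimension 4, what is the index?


The Fredholm index is defined as ind(T) = dim(ker T) - dim(coker T)
= 3 - 4
= -1

-1


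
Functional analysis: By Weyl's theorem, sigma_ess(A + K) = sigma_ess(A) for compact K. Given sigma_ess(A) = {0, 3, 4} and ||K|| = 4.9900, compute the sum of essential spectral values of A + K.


By Weyl's theorem, the essential spectrum is invariant under compact perturbations.
sigma_ess(A + K) = sigma_ess(A) = {0, 3, 4}
Sum = 0 + 3 + 4 = 7

7


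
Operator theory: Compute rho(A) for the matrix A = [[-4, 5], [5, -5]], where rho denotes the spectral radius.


For a 2x2 matrix, eigenvalues satisfy lambda^2 - (trace)*lambda + det = 0
trace = -4 + -5 = -9
det = -4*-5 - 5*5 = -5
discriminant = (-9)^2 - 4*(-5) = 101
spectral radius = max |eigenvalue| = 9.5249

9.5249


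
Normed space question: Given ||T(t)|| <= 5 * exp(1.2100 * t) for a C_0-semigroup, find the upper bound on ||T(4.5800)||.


||T(4.5800)|| <= 5 * exp(1.2100 * 4.5800)
= 5 * exp(5.5418)
= 5 * 255.1368
= 1275.6842

1275.6842


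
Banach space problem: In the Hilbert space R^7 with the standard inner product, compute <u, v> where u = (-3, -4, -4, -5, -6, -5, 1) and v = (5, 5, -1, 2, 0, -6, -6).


Computing the standard inner product <u, v> = sum u_i * v_i
= -3*5 + -4*5 + -4*-1 + -5*2 + -6*0 + -5*-6 + 1*-6
= -15 + -20 + 4 + -10 + 0 + 30 + -6
= -17

-17


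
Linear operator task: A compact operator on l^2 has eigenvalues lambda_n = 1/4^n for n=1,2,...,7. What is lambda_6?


The eigenvalue formula gives lambda_6 = 1/4^6
= 1/4096
= 2.4414e-04

2.4414e-04


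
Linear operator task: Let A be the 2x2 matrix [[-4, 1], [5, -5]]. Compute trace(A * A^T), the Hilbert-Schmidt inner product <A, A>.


trace(A * A^T) = sum of squares of all entries
= (-4)^2 + 1^2 + 5^2 + (-5)^2
= 16 + 1 + 25 + 25
= 67

67


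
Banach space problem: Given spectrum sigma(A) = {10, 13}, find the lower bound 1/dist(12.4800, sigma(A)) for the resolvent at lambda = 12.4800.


dist(12.4800, {10, 13}) = min(|12.4800 - 10|, |12.4800 - 13|)
= min(2.4800, 0.5200) = 0.5200
Resolvent bound = 1/0.5200 = 1.9231

1.9231


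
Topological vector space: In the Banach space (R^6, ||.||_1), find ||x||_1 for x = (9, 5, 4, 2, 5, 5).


The l^1 norm equals the sum of absolute values of all components.
||x||_1 = 9 + 5 + 4 + 2 + 5 + 5
= 30

30.0000


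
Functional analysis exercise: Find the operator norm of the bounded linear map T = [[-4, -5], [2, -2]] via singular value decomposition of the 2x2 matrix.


A^T A = [[20, 16], [16, 29]]
trace(A^T A) = 49, det(A^T A) = 324
discriminant = 49^2 - 4*324 = 1105
Largest eigenvalue of A^T A = (trace + sqrt(disc))/2 = 41.1208
||T|| = sqrt(41.1208) = 6.4125

6.4125


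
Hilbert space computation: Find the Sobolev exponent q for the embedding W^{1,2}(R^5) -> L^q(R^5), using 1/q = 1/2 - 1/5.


Using the Sobolev embedding formula: 1/q = 1/p - k/n
1/q = 1/2 - 1/5 = 3/10
q = 1/(3/10) = 10/3 = 3.3333

3.3333


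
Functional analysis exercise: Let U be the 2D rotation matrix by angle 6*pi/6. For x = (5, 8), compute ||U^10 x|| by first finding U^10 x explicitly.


U is a rotation by theta = 6*pi/6
U^10 = rotation by 10*theta = 60*pi/6 = 0*pi/6 (mod 2*pi)
cos(0*pi/6) = 1.0000, sin(0*pi/6) = 0.0000
U^10 x = (1.0000 * 5 - 0.0000 * 8, 0.0000 * 5 + 1.0000 * 8)
= (5.0000, 8.0000)
||U^10 x|| = sqrt(5.0000^2 + 8.0000^2) = sqrt(89.0000) = 9.4340

9.4340


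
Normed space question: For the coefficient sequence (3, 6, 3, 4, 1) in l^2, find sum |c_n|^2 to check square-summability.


sum |c_n|^2 = 3^2 + 6^2 + 3^2 + 4^2 + 1^2
= 9 + 36 + 9 + 16 + 1
= 71

71


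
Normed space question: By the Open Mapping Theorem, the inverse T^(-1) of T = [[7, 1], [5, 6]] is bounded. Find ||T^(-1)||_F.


det(T) = 7*6 - 1*5 = 37
T^(-1) = (1/37) * [[6, -1], [-5, 7]] = [[0.1622, -0.0270], [-0.1351, 0.1892]]
||T^(-1)||_F^2 = 0.1622^2 + (-0.0270)^2 + (-0.1351)^2 + 0.1892^2 = 0.0811
||T^(-1)||_F = sqrt(0.0811) = 0.2847

0.2847


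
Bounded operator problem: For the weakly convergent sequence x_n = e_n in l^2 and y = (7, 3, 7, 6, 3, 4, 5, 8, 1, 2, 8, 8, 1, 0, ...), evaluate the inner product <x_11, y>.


x_11 = e_11 is the standard basis vector with 1 in position 11.
<x_11, y> = y_11 = 8
As n -> infinity, <x_n, y> -> 0, confirming weak convergence of (x_n) to 0.

8


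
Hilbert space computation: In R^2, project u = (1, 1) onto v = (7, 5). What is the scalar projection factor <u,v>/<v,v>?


Computing <u,v> = 1*7 + 1*5 = 12
Computing <v,v> = 7^2 + 5^2 = 74
Projection coefficient = 12/74 = 0.1622

0.1622


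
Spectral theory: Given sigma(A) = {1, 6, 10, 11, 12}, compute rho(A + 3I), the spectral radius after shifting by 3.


Spectrum of A + 3I = {4, 9, 13, 14, 15}
Spectral radius = max |lambda| over the shifted spectrum
= max(4, 9, 13, 14, 15) = 15

15


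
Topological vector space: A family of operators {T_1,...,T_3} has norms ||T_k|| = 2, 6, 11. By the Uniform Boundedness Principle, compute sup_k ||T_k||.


By the Uniform Boundedness Principle, the supremum of norms is finite.
sup_k ||T_k|| = max(2, 6, 11) = 11

11


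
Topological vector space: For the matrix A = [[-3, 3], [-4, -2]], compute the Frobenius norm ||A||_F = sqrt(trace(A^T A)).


||A||_F^2 = sum a_ij^2
= (-3)^2 + 3^2 + (-4)^2 + (-2)^2
= 9 + 9 + 16 + 4 = 38
||A||_F = sqrt(38) = 6.1644

6.1644


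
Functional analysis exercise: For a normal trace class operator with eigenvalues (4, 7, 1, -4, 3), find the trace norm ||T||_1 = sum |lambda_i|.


For a normal operator, singular values equal |eigenvalues|.
Trace norm = sum |lambda_i| = 4 + 7 + 1 + 4 + 3
= 19

19


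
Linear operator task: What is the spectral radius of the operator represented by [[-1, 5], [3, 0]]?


For a 2x2 matrix, eigenvalues satisfy lambda^2 - (trace)*lambda + det = 0
trace = -1 + 0 = -1
det = -1*0 - 5*3 = -15
discriminant = (-1)^2 - 4*(-15) = 61
spectral radius = max |eigenvalue| = 4.4051

4.4051


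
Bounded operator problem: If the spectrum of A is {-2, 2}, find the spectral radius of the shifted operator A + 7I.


Spectrum of A + 7I = {5, 9}
Spectral radius = max |lambda| over the shifted spectrum
= max(5, 9) = 9

9


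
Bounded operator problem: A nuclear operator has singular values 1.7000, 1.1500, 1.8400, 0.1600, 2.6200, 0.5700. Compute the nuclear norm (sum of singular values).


The nuclear norm is the sum of all singular values.
||T||_1 = 1.7000 + 1.1500 + 1.8400 + 0.1600 + 2.6200 + 0.5700
= 8.0400

8.0400


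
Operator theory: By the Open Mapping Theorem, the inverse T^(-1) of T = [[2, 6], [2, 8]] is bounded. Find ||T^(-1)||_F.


det(T) = 2*8 - 6*2 = 4
T^(-1) = (1/4) * [[8, -6], [-2, 2]] = [[2.0000, -1.5000], [-0.5000, 0.5000]]
||T^(-1)||_F^2 = 2.0000^2 + (-1.5000)^2 + (-0.5000)^2 + 0.5000^2 = 6.7500
||T^(-1)||_F = sqrt(6.7500) = 2.5981

2.5981


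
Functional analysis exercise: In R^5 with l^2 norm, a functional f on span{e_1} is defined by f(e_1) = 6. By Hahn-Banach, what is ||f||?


The norm of f is given by ||f|| = sup_{||x||=1} |f(x)|.
On span{e_1}, ||e_1|| = 1, so ||f|| = |f(e_1)| / ||e_1||
= |6| / 1 = 6.0000

6.0000


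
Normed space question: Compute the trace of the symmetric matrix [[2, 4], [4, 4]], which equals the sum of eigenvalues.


For a self-adjoint (symmetric) matrix, the eigenvalues are real.
The sum of eigenvalues equals the trace of the matrix.
trace = 2 + 4 = 6

6


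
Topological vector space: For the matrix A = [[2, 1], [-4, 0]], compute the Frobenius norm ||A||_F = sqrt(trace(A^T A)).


||A||_F^2 = sum a_ij^2
= 2^2 + 1^2 + (-4)^2 + 0^2
= 4 + 1 + 16 + 0 = 21
||A||_F = sqrt(21) = 4.5826

4.5826


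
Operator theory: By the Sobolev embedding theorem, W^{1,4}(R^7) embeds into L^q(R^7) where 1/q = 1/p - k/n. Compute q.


Using the Sobolev embedding formula: 1/q = 1/p - k/n
1/q = 1/4 - 1/7 = 3/28
q = 1/(3/28) = 28/3 = 9.3333

9.3333


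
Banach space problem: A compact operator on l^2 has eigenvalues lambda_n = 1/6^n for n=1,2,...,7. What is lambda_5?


The eigenvalue formula gives lambda_5 = 1/6^5
= 1/7776
= 1.2860e-04

1.2860e-04


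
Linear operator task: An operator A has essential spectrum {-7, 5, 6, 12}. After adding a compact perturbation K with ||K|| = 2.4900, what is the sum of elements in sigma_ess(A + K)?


By Weyl's theorem, the essential spectrum is invariant under compact perturbations.
sigma_ess(A + K) = sigma_ess(A) = {-7, 5, 6, 12}
Sum = -7 + 5 + 6 + 12 = 16

16


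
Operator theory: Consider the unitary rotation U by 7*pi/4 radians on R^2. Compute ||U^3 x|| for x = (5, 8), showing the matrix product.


U is a rotation by theta = 7*pi/4
U^3 = rotation by 3*theta = 21*pi/4 = 5*pi/4 (mod 2*pi)
cos(5*pi/4) = -0.7071, sin(5*pi/4) = -0.7071
U^3 x = (-0.7071 * 5 - -0.7071 * 8, -0.7071 * 5 + -0.7071 * 8)
= (2.1213, -9.1924)
||U^3 x|| = sqrt(2.1213^2 + (-9.1924)^2) = sqrt(89.0000) = 9.4340

9.4340


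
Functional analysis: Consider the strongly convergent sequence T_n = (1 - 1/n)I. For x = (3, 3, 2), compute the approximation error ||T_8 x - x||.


T_8 x - x = (1 - 1/8)x - x = -x/8
||x|| = sqrt(22) = 4.6904
||T_8 x - x|| = ||x||/8 = 4.6904/8 = 0.5863

0.5863


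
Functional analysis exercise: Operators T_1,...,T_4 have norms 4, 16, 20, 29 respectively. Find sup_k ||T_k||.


By the Uniform Boundedness Principle, the supremum of norms is finite.
sup_k ||T_k|| = max(4, 16, 20, 29) = 29

29


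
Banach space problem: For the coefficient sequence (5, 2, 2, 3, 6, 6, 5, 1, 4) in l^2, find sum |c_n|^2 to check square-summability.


sum |c_n|^2 = 5^2 + 2^2 + 2^2 + 3^2 + 6^2 + 6^2 + 5^2 + 1^2 + 4^2
= 25 + 4 + 4 + 9 + 36 + 36 + 25 + 1 + 16
= 156

156


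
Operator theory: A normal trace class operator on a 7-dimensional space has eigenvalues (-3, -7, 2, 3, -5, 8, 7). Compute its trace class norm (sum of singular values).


For a normal operator, singular values equal |eigenvalues|.
Trace norm = sum |lambda_i| = 3 + 7 + 2 + 3 + 5 + 8 + 7
= 35

35


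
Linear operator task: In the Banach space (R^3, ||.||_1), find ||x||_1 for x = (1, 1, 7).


The l^1 norm equals the sum of absolute values of all components.
||x||_1 = 1 + 1 + 7
= 9

9.0000
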